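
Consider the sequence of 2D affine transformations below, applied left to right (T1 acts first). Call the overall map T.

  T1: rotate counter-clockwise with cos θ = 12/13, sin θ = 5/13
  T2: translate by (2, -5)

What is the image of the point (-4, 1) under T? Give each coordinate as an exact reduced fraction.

T(p) = (-27/13, -73/13)

T1 rotate counter-clockwise with cos θ = 12/13, sin θ = 5/13: (-4, 1) → (-53/13, -8/13)
T2 translate by (2, -5): (-53/13, -8/13) → (-27/13, -73/13)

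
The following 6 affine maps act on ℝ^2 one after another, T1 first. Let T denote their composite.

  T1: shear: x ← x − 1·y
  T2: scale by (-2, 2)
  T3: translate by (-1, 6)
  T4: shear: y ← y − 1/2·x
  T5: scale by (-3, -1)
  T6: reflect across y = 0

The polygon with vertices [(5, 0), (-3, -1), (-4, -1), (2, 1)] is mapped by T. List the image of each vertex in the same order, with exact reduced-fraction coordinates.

T1 shear: x ← x − 1·y: (5, 0) → (5, 0); (-3, -1) → (-2, -1); (-4, -1) → (-3, -1); (2, 1) → (1, 1)
T2 scale by (-2, 2): (5, 0) → (-10, 0); (-2, -1) → (4, -2); (-3, -1) → (6, -2); (1, 1) → (-2, 2)
T3 translate by (-1, 6): (-10, 0) → (-11, 6); (4, -2) → (3, 4); (6, -2) → (5, 4); (-2, 2) → (-3, 8)
T4 shear: y ← y − 1/2·x: (-11, 6) → (-11, 23/2); (3, 4) → (3, 5/2); (5, 4) → (5, 3/2); (-3, 8) → (-3, 19/2)
T5 scale by (-3, -1): (-11, 23/2) → (33, -23/2); (3, 5/2) → (-9, -5/2); (5, 3/2) → (-15, -3/2); (-3, 19/2) → (9, -19/2)
T6 reflect across y = 0: (33, -23/2) → (33, 23/2); (-9, -5/2) → (-9, 5/2); (-15, -3/2) → (-15, 3/2); (9, -19/2) → (9, 19/2)

image vertices: (33, 23/2), (-9, 5/2), (-15, 3/2), (9, 19/2)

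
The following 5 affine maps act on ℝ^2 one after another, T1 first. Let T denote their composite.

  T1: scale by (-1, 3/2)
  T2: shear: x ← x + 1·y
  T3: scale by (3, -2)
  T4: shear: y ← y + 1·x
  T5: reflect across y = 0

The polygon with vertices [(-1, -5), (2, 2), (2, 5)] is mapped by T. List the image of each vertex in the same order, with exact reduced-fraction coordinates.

image vertices: (-39/2, 9/2), (3, 3), (33/2, -3/2)

T1 scale by (-1, 3/2): (-1, -5) → (1, -15/2); (2, 2) → (-2, 3); (2, 5) → (-2, 15/2)
T2 shear: x ← x + 1·y: (1, -15/2) → (-13/2, -15/2); (-2, 3) → (1, 3); (-2, 15/2) → (11/2, 15/2)
T3 scale by (3, -2): (-13/2, -15/2) → (-39/2, 15); (1, 3) → (3, -6); (11/2, 15/2) → (33/2, -15)
T4 shear: y ← y + 1·x: (-39/2, 15) → (-39/2, -9/2); (3, -6) → (3, -3); (33/2, -15) → (33/2, 3/2)
T5 reflect across y = 0: (-39/2, -9/2) → (-39/2, 9/2); (3, -3) → (3, 3); (33/2, 3/2) → (33/2, -3/2)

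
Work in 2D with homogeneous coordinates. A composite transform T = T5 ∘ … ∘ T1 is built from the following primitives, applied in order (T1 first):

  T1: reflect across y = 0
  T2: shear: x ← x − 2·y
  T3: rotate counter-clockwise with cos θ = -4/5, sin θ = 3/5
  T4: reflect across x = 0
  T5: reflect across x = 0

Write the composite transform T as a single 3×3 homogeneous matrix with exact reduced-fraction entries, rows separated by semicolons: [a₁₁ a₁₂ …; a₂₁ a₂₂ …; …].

T1 = [1 0 0; 0 -1 0; 0 0 1]
T2·T1 = [1 2 0; 0 -1 0; 0 0 1]
T3·…·T1 = [-4/5 -1 0; 3/5 2 0; 0 0 1]
T4·…·T1 = [4/5 1 0; 3/5 2 0; 0 0 1]
T5·…·T1 = [-4/5 -1 0; 3/5 2 0; 0 0 1]

T = [-4/5 -1 0; 3/5 2 0; 0 0 1]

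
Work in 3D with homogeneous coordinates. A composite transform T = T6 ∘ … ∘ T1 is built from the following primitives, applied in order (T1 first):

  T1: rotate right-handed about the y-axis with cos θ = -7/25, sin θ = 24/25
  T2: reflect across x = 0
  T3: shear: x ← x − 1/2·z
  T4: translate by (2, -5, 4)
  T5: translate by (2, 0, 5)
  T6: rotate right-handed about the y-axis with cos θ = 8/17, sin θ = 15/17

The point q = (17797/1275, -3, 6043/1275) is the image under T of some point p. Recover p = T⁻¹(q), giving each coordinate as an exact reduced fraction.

T1 = [-7/25 0 24/25 0; 0 1 0 0; -24/25 0 -7/25 0; 0 0 0 1]
T2·T1 = [7/25 0 -24/25 0; 0 1 0 0; -24/25 0 -7/25 0; 0 0 0 1]
T3·…·T1 = [19/25 0 -41/50 0; 0 1 0 0; -24/25 0 -7/25 0; 0 0 0 1]
T4·…·T1 = [19/25 0 -41/50 2; 0 1 0 -5; -24/25 0 -7/25 4; 0 0 0 1]
T5·…·T1 = [19/25 0 -41/50 4; 0 1 0 -5; -24/25 0 -7/25 9; 0 0 0 1]
T6·…·T1 = [-208/425 0 -269/425 167/17; 0 1 0 -5; -477/425 0 503/850 12/17; 0 0 0 1]
det M = -1; M⁻¹ = [-503/850 0 -269/425 313/50; 0 1 0 5; -477/425 0 208/425 267/25; 0 0 0 1]
M⁻¹ · (17797/1275, -3, 6043/1275)ᵀ = (-5, 2, -8/3)ᵀ

p = (-5, 2, -8/3)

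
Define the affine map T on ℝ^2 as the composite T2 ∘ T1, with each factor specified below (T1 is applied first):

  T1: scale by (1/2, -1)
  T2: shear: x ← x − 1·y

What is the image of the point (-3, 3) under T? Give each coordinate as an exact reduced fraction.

T(p) = (3/2, -3)

T1 scale by (1/2, -1): (-3, 3) → (-3/2, -3)
T2 shear: x ← x − 1·y: (-3/2, -3) → (3/2, -3)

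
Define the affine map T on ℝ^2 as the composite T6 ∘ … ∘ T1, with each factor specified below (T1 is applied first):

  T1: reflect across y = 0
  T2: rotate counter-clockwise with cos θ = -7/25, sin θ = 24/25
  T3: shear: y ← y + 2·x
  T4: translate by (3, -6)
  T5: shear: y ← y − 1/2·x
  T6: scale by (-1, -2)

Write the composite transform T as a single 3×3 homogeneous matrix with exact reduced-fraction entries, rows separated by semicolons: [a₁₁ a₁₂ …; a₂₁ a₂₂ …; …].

T = [7/25 -24/25 -3; -27/25 -86/25 15; 0 0 1]

T1 = [1 0 0; 0 -1 0; 0 0 1]
T2·T1 = [-7/25 24/25 0; 24/25 7/25 0; 0 0 1]
T3·…·T1 = [-7/25 24/25 0; 2/5 11/5 0; 0 0 1]
T4·…·T1 = [-7/25 24/25 3; 2/5 11/5 -6; 0 0 1]
T5·…·T1 = [-7/25 24/25 3; 27/50 43/25 -15/2; 0 0 1]
T6·…·T1 = [7/25 -24/25 -3; -27/25 -86/25 15; 0 0 1]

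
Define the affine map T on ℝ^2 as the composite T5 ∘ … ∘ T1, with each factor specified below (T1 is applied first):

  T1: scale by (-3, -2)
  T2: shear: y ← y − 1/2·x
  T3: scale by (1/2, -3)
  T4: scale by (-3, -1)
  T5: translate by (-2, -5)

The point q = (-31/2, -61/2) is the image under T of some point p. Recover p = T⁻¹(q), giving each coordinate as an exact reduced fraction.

p = (-3, 2)

T1 = [-3 0 0; 0 -2 0; 0 0 1]
T2·T1 = [-3 0 0; 3/2 -2 0; 0 0 1]
T3·…·T1 = [-3/2 0 0; -9/2 6 0; 0 0 1]
T4·…·T1 = [9/2 0 0; 9/2 -6 0; 0 0 1]
T5·…·T1 = [9/2 0 -2; 9/2 -6 -5; 0 0 1]
det M = -27; M⁻¹ = [2/9 0 4/9; 1/6 -1/6 -1/2; 0 0 1]
M⁻¹ · (-31/2, -61/2)ᵀ = (-3, 2)ᵀ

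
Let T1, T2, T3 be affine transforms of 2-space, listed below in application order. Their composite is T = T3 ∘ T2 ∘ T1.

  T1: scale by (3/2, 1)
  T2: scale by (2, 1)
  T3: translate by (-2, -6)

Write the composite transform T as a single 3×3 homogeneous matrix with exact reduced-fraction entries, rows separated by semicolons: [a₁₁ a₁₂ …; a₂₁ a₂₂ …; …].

T1 = [3/2 0 0; 0 1 0; 0 0 1]
T2·T1 = [3 0 0; 0 1 0; 0 0 1]
T3·…·T1 = [3 0 -2; 0 1 -6; 0 0 1]

T = [3 0 -2; 0 1 -6; 0 0 1]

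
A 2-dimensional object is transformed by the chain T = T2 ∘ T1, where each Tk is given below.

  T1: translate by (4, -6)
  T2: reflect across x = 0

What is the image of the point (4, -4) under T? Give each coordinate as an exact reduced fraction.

T1 translate by (4, -6): (4, -4) → (8, -10)
T2 reflect across x = 0: (8, -10) → (-8, -10)

T(p) = (-8, -10)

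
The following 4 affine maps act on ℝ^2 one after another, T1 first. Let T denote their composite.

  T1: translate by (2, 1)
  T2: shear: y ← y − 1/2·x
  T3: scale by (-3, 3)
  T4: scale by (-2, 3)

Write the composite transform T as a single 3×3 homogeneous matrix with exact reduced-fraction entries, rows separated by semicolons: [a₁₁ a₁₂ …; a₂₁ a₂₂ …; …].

T1 = [1 0 2; 0 1 1; 0 0 1]
T2·T1 = [1 0 2; -1/2 1 0; 0 0 1]
T3·…·T1 = [-3 0 -6; -3/2 3 0; 0 0 1]
T4·…·T1 = [6 0 12; -9/2 9 0; 0 0 1]

T = [6 0 12; -9/2 9 0; 0 0 1]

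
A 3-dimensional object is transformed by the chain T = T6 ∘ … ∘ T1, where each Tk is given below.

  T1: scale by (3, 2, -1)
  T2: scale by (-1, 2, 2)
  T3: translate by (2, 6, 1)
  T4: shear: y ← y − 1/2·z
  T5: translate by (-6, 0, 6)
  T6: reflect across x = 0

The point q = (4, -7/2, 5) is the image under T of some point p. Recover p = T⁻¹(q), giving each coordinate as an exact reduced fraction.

T1 = [3 0 0 0; 0 2 0 0; 0 0 -1 0; 0 0 0 1]
T2·T1 = [-3 0 0 0; 0 4 0 0; 0 0 -2 0; 0 0 0 1]
T3·…·T1 = [-3 0 0 2; 0 4 0 6; 0 0 -2 1; 0 0 0 1]
T4·…·T1 = [-3 0 0 2; 0 4 1 11/2; 0 0 -2 1; 0 0 0 1]
T5·…·T1 = [-3 0 0 -4; 0 4 1 11/2; 0 0 -2 7; 0 0 0 1]
T6·…·T1 = [3 0 0 4; 0 4 1 11/2; 0 0 -2 7; 0 0 0 1]
det M = -24; M⁻¹ = [1/3 0 0 -4/3; 0 1/4 1/8 -9/4; 0 0 -1/2 7/2; 0 0 0 1]
M⁻¹ · (4, -7/2, 5)ᵀ = (0, -5/2, 1)ᵀ

p = (0, -5/2, 1)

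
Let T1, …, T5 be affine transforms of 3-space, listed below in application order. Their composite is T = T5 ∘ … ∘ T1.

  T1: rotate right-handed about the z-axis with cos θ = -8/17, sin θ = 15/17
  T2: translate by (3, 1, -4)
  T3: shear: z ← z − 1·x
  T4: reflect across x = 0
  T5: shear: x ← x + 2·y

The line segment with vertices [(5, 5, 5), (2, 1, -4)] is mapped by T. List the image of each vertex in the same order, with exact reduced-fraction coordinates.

image vertices: (168/17, 52/17, 81/17), (58/17, 39/17, -156/17)

T1 rotate right-handed about the z-axis with cos θ = -8/17, sin θ = 15/17: (5, 5, 5) → (-115/17, 35/17, 5); (2, 1, -4) → (-31/17, 22/17, -4)
T2 translate by (3, 1, -4): (-115/17, 35/17, 5) → (-64/17, 52/17, 1); (-31/17, 22/17, -4) → (20/17, 39/17, -8)
T3 shear: z ← z − 1·x: (-64/17, 52/17, 1) → (-64/17, 52/17, 81/17); (20/17, 39/17, -8) → (20/17, 39/17, -156/17)
T4 reflect across x = 0: (-64/17, 52/17, 81/17) → (64/17, 52/17, 81/17); (20/17, 39/17, -156/17) → (-20/17, 39/17, -156/17)
T5 shear: x ← x + 2·y: (64/17, 52/17, 81/17) → (168/17, 52/17, 81/17); (-20/17, 39/17, -156/17) → (58/17, 39/17, -156/17)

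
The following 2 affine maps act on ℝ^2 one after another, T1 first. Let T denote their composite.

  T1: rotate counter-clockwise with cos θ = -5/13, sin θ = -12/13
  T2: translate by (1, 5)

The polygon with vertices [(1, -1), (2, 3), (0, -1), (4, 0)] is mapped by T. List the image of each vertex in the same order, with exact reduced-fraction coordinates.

T1 rotate counter-clockwise with cos θ = -5/13, sin θ = -12/13: (1, -1) → (-17/13, -7/13); (2, 3) → (2, -3); (0, -1) → (-12/13, 5/13); (4, 0) → (-20/13, -48/13)
T2 translate by (1, 5): (-17/13, -7/13) → (-4/13, 58/13); (2, -3) → (3, 2); (-12/13, 5/13) → (1/13, 70/13); (-20/13, -48/13) → (-7/13, 17/13)

image vertices: (-4/13, 58/13), (3, 2), (1/13, 70/13), (-7/13, 17/13)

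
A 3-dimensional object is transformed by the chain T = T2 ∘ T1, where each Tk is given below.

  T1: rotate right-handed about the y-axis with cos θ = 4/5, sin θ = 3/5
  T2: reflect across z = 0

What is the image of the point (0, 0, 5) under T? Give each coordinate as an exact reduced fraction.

T1 rotate right-handed about the y-axis with cos θ = 4/5, sin θ = 3/5: (0, 0, 5) → (3, 0, 4)
T2 reflect across z = 0: (3, 0, 4) → (3, 0, -4)

T(p) = (3, 0, -4)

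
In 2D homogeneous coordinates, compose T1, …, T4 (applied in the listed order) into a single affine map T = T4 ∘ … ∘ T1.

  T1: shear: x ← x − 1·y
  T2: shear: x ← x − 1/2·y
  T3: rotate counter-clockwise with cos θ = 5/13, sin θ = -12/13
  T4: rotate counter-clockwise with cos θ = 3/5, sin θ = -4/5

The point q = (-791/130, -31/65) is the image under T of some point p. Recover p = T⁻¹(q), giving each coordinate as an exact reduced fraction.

p = (-4, -5)

T1 = [1 -1 0; 0 1 0; 0 0 1]
T2·T1 = [1 -3/2 0; 0 1 0; 0 0 1]
T3·…·T1 = [5/13 9/26 0; -12/13 23/13 0; 0 0 1]
T4·…·T1 = [-33/65 211/130 0; -56/65 51/65 0; 0 0 1]
det M = 1; M⁻¹ = [51/65 -211/130 0; 56/65 -33/65 0; 0 0 1]
M⁻¹ · (-791/130, -31/65)ᵀ = (-4, -5)ᵀ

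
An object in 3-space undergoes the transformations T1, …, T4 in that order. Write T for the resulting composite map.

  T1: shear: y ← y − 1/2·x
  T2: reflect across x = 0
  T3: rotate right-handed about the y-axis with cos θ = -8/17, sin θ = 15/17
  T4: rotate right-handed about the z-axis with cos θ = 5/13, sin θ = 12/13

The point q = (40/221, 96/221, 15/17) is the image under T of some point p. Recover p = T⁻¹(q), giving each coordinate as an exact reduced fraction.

p = (1, 1/2, 0)

T1 = [1 0 0 0; -1/2 1 0 0; 0 0 1 0; 0 0 0 1]
T2·T1 = [-1 0 0 0; -1/2 1 0 0; 0 0 1 0; 0 0 0 1]
T3·…·T1 = [8/17 0 15/17 0; -1/2 1 0 0; 15/17 0 -8/17 0; 0 0 0 1]
T4·…·T1 = [142/221 -12/13 75/221 0; 107/442 5/13 180/221 0; 15/17 0 -8/17 0; 0 0 0 1]
det M = -1; M⁻¹ = [40/221 96/221 15/17 0; -184/221 133/221 15/34 0; 75/221 180/221 -8/17 0; 0 0 0 1]
M⁻¹ · (40/221, 96/221, 15/17)ᵀ = (1, 1/2, 0)ᵀ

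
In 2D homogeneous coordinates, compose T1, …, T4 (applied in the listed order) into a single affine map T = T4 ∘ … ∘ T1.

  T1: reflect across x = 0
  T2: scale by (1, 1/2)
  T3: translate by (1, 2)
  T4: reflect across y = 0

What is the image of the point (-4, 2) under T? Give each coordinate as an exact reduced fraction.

T1 reflect across x = 0: (-4, 2) → (4, 2)
T2 scale by (1, 1/2): (4, 2) → (4, 1)
T3 translate by (1, 2): (4, 1) → (5, 3)
T4 reflect across y = 0: (5, 3) → (5, -3)

T(p) = (5, -3)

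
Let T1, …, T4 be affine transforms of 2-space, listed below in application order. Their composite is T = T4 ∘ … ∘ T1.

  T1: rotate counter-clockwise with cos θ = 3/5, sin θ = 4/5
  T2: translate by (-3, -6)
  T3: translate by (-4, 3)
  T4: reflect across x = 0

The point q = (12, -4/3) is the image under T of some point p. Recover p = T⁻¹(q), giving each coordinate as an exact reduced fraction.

T1 = [3/5 -4/5 0; 4/5 3/5 0; 0 0 1]
T2·T1 = [3/5 -4/5 -3; 4/5 3/5 -6; 0 0 1]
T3·…·T1 = [3/5 -4/5 -7; 4/5 3/5 -3; 0 0 1]
T4·…·T1 = [-3/5 4/5 7; 4/5 3/5 -3; 0 0 1]
det M = -1; M⁻¹ = [-3/5 4/5 33/5; 4/5 3/5 -19/5; 0 0 1]
M⁻¹ · (12, -4/3)ᵀ = (-5/3, 5)ᵀ

p = (-5/3, 5)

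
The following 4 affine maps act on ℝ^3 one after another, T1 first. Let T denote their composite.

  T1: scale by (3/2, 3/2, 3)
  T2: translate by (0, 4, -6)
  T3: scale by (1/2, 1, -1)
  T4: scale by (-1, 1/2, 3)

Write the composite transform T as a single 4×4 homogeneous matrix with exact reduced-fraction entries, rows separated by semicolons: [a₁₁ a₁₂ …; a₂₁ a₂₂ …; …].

T = [-3/4 0 0 0; 0 3/4 0 2; 0 0 -9 18; 0 0 0 1]

T1 = [3/2 0 0 0; 0 3/2 0 0; 0 0 3 0; 0 0 0 1]
T2·T1 = [3/2 0 0 0; 0 3/2 0 4; 0 0 3 -6; 0 0 0 1]
T3·…·T1 = [3/4 0 0 0; 0 3/2 0 4; 0 0 -3 6; 0 0 0 1]
T4·…·T1 = [-3/4 0 0 0; 0 3/4 0 2; 0 0 -9 18; 0 0 0 1]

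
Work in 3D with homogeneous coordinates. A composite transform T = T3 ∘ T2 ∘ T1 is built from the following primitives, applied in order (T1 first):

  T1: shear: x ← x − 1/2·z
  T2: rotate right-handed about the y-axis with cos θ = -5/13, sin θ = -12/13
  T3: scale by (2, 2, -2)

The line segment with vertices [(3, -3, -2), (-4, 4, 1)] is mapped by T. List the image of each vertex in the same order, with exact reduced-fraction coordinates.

image vertices: (8/13, -6, -116/13), (21/13, 8, 118/13)

T1 shear: x ← x − 1/2·z: (3, -3, -2) → (4, -3, -2); (-4, 4, 1) → (-9/2, 4, 1)
T2 rotate right-handed about the y-axis with cos θ = -5/13, sin θ = -12/13: (4, -3, -2) → (4/13, -3, 58/13); (-9/2, 4, 1) → (21/26, 4, -59/13)
T3 scale by (2, 2, -2): (4/13, -3, 58/13) → (8/13, -6, -116/13); (21/26, 4, -59/13) → (21/13, 8, 118/13)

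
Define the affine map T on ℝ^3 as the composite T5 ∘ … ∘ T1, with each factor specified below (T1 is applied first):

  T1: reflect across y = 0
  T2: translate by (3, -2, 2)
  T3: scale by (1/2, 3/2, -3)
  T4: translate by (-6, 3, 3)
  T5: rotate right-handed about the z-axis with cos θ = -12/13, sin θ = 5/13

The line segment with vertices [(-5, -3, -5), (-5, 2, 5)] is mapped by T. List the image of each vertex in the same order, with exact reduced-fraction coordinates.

image vertices: (123/26, -89/13, 12), (99/13, 1/13, -18)

T1 reflect across y = 0: (-5, -3, -5) → (-5, 3, -5); (-5, 2, 5) → (-5, -2, 5)
T2 translate by (3, -2, 2): (-5, 3, -5) → (-2, 1, -3); (-5, -2, 5) → (-2, -4, 7)
T3 scale by (1/2, 3/2, -3): (-2, 1, -3) → (-1, 3/2, 9); (-2, -4, 7) → (-1, -6, -21)
T4 translate by (-6, 3, 3): (-1, 3/2, 9) → (-7, 9/2, 12); (-1, -6, -21) → (-7, -3, -18)
T5 rotate right-handed about the z-axis with cos θ = -12/13, sin θ = 5/13: (-7, 9/2, 12) → (123/26, -89/13, 12); (-7, -3, -18) → (99/13, 1/13, -18)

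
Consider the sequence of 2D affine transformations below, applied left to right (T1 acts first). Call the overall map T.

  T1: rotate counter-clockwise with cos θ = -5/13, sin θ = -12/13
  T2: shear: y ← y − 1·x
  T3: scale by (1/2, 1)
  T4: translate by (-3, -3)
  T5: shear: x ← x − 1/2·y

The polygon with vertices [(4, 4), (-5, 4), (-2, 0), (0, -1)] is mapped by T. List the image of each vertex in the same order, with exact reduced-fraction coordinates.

T1 rotate counter-clockwise with cos θ = -5/13, sin θ = -12/13: (4, 4) → (28/13, -68/13); (-5, 4) → (73/13, 40/13); (-2, 0) → (10/13, 24/13); (0, -1) → (-12/13, 5/13)
T2 shear: y ← y − 1·x: (28/13, -68/13) → (28/13, -96/13); (73/13, 40/13) → (73/13, -33/13); (10/13, 24/13) → (10/13, 14/13); (-12/13, 5/13) → (-12/13, 17/13)
T3 scale by (1/2, 1): (28/13, -96/13) → (14/13, -96/13); (73/13, -33/13) → (73/26, -33/13); (10/13, 14/13) → (5/13, 14/13); (-12/13, 17/13) → (-6/13, 17/13)
T4 translate by (-3, -3): (14/13, -96/13) → (-25/13, -135/13); (73/26, -33/13) → (-5/26, -72/13); (5/13, 14/13) → (-34/13, -25/13); (-6/13, 17/13) → (-45/13, -22/13)
T5 shear: x ← x − 1/2·y: (-25/13, -135/13) → (85/26, -135/13); (-5/26, -72/13) → (67/26, -72/13); (-34/13, -25/13) → (-43/26, -25/13); (-45/13, -22/13) → (-34/13, -22/13)

image vertices: (85/26, -135/13), (67/26, -72/13), (-43/26, -25/13), (-34/13, -22/13)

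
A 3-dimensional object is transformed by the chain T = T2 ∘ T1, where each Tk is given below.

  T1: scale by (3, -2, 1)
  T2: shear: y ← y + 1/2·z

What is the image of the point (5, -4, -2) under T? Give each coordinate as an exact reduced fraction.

T(p) = (15, 7, -2)

T1 scale by (3, -2, 1): (5, -4, -2) → (15, 8, -2)
T2 shear: y ← y + 1/2·z: (15, 8, -2) → (15, 7, -2)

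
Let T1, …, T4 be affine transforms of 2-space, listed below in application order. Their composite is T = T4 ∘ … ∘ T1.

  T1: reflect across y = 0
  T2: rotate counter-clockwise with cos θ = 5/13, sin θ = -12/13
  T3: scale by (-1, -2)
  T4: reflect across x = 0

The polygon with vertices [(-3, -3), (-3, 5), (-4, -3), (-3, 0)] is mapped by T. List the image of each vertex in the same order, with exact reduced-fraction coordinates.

T1 reflect across y = 0: (-3, -3) → (-3, 3); (-3, 5) → (-3, -5); (-4, -3) → (-4, 3); (-3, 0) → (-3, 0)
T2 rotate counter-clockwise with cos θ = 5/13, sin θ = -12/13: (-3, 3) → (21/13, 51/13); (-3, -5) → (-75/13, 11/13); (-4, 3) → (16/13, 63/13); (-3, 0) → (-15/13, 36/13)
T3 scale by (-1, -2): (21/13, 51/13) → (-21/13, -102/13); (-75/13, 11/13) → (75/13, -22/13); (16/13, 63/13) → (-16/13, -126/13); (-15/13, 36/13) → (15/13, -72/13)
T4 reflect across x = 0: (-21/13, -102/13) → (21/13, -102/13); (75/13, -22/13) → (-75/13, -22/13); (-16/13, -126/13) → (16/13, -126/13); (15/13, -72/13) → (-15/13, -72/13)

image vertices: (21/13, -102/13), (-75/13, -22/13), (16/13, -126/13), (-15/13, -72/13)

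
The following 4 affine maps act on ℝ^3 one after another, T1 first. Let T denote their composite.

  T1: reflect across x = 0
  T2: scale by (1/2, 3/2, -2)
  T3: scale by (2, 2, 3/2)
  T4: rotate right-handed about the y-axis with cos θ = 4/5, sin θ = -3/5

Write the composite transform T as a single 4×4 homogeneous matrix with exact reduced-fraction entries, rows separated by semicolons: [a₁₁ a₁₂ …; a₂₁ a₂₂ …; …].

T1 = [-1 0 0 0; 0 1 0 0; 0 0 1 0; 0 0 0 1]
T2·T1 = [-1/2 0 0 0; 0 3/2 0 0; 0 0 -2 0; 0 0 0 1]
T3·…·T1 = [-1 0 0 0; 0 3 0 0; 0 0 -3 0; 0 0 0 1]
T4·…·T1 = [-4/5 0 9/5 0; 0 3 0 0; -3/5 0 -12/5 0; 0 0 0 1]

T = [-4/5 0 9/5 0; 0 3 0 0; -3/5 0 -12/5 0; 0 0 0 1]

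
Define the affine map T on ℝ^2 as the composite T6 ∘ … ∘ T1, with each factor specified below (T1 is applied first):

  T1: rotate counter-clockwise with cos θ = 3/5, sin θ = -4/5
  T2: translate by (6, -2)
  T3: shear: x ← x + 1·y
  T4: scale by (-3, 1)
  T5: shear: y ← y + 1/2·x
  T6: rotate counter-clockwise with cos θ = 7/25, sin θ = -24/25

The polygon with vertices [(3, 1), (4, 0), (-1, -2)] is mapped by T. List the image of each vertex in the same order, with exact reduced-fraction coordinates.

T1 rotate counter-clockwise with cos θ = 3/5, sin θ = -4/5: (3, 1) → (13/5, -9/5); (4, 0) → (12/5, -16/5); (-1, -2) → (-11/5, -2/5)
T2 translate by (6, -2): (13/5, -9/5) → (43/5, -19/5); (12/5, -16/5) → (42/5, -26/5); (-11/5, -2/5) → (19/5, -12/5)
T3 shear: x ← x + 1·y: (43/5, -19/5) → (24/5, -19/5); (42/5, -26/5) → (16/5, -26/5); (19/5, -12/5) → (7/5, -12/5)
T4 scale by (-3, 1): (24/5, -19/5) → (-72/5, -19/5); (16/5, -26/5) → (-48/5, -26/5); (7/5, -12/5) → (-21/5, -12/5)
T5 shear: y ← y + 1/2·x: (-72/5, -19/5) → (-72/5, -11); (-48/5, -26/5) → (-48/5, -10); (-21/5, -12/5) → (-21/5, -9/2)
T6 rotate counter-clockwise with cos θ = 7/25, sin θ = -24/25: (-72/5, -11) → (-1824/125, 1343/125); (-48/5, -10) → (-1536/125, 802/125); (-21/5, -9/2) → (-687/125, 693/250)

image vertices: (-1824/125, 1343/125), (-1536/125, 802/125), (-687/125, 693/250)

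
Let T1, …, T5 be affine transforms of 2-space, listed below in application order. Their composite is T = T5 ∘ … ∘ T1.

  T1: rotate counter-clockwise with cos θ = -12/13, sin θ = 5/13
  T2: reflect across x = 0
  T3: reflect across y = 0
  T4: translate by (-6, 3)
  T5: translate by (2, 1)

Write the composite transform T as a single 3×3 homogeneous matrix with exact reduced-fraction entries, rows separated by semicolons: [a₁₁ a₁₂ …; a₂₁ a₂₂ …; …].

T = [12/13 5/13 -4; -5/13 12/13 4; 0 0 1]

T1 = [-12/13 -5/13 0; 5/13 -12/13 0; 0 0 1]
T2·T1 = [12/13 5/13 0; 5/13 -12/13 0; 0 0 1]
T3·…·T1 = [12/13 5/13 0; -5/13 12/13 0; 0 0 1]
T4·…·T1 = [12/13 5/13 -6; -5/13 12/13 3; 0 0 1]
T5·…·T1 = [12/13 5/13 -4; -5/13 12/13 4; 0 0 1]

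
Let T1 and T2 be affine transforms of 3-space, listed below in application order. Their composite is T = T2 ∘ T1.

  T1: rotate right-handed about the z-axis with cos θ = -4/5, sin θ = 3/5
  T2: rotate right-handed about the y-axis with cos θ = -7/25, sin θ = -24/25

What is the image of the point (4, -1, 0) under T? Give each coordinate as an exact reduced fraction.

T(p) = (91/125, 16/5, -312/125)

T1 rotate right-handed about the z-axis with cos θ = -4/5, sin θ = 3/5: (4, -1, 0) → (-13/5, 16/5, 0)
T2 rotate right-handed about the y-axis with cos θ = -7/25, sin θ = -24/25: (-13/5, 16/5, 0) → (91/125, 16/5, -312/125)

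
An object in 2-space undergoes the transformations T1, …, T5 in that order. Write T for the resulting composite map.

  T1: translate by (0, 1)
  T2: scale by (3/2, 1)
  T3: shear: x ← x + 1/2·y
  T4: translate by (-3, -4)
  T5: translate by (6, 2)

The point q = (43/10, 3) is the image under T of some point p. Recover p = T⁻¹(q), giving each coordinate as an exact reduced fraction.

p = (-4/5, 4)

T1 = [1 0 0; 0 1 1; 0 0 1]
T2·T1 = [3/2 0 0; 0 1 1; 0 0 1]
T3·…·T1 = [3/2 1/2 1/2; 0 1 1; 0 0 1]
T4·…·T1 = [3/2 1/2 -5/2; 0 1 -3; 0 0 1]
T5·…·T1 = [3/2 1/2 7/2; 0 1 -1; 0 0 1]
det M = 3/2; M⁻¹ = [2/3 -1/3 -8/3; 0 1 1; 0 0 1]
M⁻¹ · (43/10, 3)ᵀ = (-4/5, 4)ᵀ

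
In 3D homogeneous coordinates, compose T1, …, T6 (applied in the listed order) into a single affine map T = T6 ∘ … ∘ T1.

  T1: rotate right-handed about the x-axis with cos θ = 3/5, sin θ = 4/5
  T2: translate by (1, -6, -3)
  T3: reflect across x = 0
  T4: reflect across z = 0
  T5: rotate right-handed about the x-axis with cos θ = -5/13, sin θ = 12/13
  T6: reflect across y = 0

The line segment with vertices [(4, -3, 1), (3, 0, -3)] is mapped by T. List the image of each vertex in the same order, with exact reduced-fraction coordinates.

T1 rotate right-handed about the x-axis with cos θ = 3/5, sin θ = 4/5: (4, -3, 1) → (4, -13/5, -9/5); (3, 0, -3) → (3, 12/5, -9/5)
T2 translate by (1, -6, -3): (4, -13/5, -9/5) → (5, -43/5, -24/5); (3, 12/5, -9/5) → (4, -18/5, -24/5)
T3 reflect across x = 0: (5, -43/5, -24/5) → (-5, -43/5, -24/5); (4, -18/5, -24/5) → (-4, -18/5, -24/5)
T4 reflect across z = 0: (-5, -43/5, -24/5) → (-5, -43/5, 24/5); (-4, -18/5, -24/5) → (-4, -18/5, 24/5)
T5 rotate right-handed about the x-axis with cos θ = -5/13, sin θ = 12/13: (-5, -43/5, 24/5) → (-5, -73/65, -636/65); (-4, -18/5, 24/5) → (-4, -198/65, -336/65)
T6 reflect across y = 0: (-5, -73/65, -636/65) → (-5, 73/65, -636/65); (-4, -198/65, -336/65) → (-4, 198/65, -336/65)

image vertices: (-5, 73/65, -636/65), (-4, 198/65, -336/65)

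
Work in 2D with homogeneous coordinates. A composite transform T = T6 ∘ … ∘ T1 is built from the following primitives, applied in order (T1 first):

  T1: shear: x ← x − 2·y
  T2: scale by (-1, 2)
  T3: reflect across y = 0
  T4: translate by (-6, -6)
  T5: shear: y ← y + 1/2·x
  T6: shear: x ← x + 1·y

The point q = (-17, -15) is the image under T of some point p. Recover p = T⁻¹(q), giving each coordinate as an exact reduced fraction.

T1 = [1 -2 0; 0 1 0; 0 0 1]
T2·T1 = [-1 2 0; 0 2 0; 0 0 1]
T3·…·T1 = [-1 2 0; 0 -2 0; 0 0 1]
T4·…·T1 = [-1 2 -6; 0 -2 -6; 0 0 1]
T5·…·T1 = [-1 2 -6; -1/2 -1 -9; 0 0 1]
T6·…·T1 = [-3/2 1 -15; -1/2 -1 -9; 0 0 1]
det M = 2; M⁻¹ = [-1/2 -1/2 -12; 1/4 -3/4 -3; 0 0 1]
M⁻¹ · (-17, -15)ᵀ = (4, 4)ᵀ

p = (4, 4)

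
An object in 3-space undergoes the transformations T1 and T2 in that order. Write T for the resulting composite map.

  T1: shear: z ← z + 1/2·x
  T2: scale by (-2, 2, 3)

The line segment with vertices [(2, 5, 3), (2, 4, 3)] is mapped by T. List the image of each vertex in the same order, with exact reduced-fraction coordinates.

image vertices: (-4, 10, 12), (-4, 8, 12)

T1 shear: z ← z + 1/2·x: (2, 5, 3) → (2, 5, 4); (2, 4, 3) → (2, 4, 4)
T2 scale by (-2, 2, 3): (2, 5, 4) → (-4, 10, 12); (2, 4, 4) → (-4, 8, 12)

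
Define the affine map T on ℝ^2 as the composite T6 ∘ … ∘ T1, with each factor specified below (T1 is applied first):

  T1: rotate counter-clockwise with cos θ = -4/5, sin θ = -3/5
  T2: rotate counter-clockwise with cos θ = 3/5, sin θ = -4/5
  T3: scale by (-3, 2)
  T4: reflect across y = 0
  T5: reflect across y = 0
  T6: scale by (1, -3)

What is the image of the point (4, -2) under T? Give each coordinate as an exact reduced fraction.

T(p) = (246/25, -456/25)

T1 rotate counter-clockwise with cos θ = -4/5, sin θ = -3/5: (4, -2) → (-22/5, -4/5)
T2 rotate counter-clockwise with cos θ = 3/5, sin θ = -4/5: (-22/5, -4/5) → (-82/25, 76/25)
T3 scale by (-3, 2): (-82/25, 76/25) → (246/25, 152/25)
T4 reflect across y = 0: (246/25, 152/25) → (246/25, -152/25)
T5 reflect across y = 0: (246/25, -152/25) → (246/25, 152/25)
T6 scale by (1, -3): (246/25, 152/25) → (246/25, -456/25)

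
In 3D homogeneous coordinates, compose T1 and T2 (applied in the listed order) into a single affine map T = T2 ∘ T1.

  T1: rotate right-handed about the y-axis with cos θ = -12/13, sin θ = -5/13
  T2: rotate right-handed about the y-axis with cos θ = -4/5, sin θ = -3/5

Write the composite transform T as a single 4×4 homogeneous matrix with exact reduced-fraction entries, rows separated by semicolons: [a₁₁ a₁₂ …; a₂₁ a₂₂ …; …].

T1 = [-12/13 0 -5/13 0; 0 1 0 0; 5/13 0 -12/13 0; 0 0 0 1]
T2·T1 = [33/65 0 56/65 0; 0 1 0 0; -56/65 0 33/65 0; 0 0 0 1]

T = [33/65 0 56/65 0; 0 1 0 0; -56/65 0 33/65 0; 0 0 0 1]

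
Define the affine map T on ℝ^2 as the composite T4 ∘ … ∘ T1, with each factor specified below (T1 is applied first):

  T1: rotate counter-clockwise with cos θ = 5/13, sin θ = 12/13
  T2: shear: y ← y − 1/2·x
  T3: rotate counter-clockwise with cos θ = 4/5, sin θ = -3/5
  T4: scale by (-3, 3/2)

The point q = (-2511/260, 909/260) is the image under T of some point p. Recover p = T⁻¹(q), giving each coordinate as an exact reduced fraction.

p = (9/2, 3/5)

T1 = [5/13 -12/13 0; 12/13 5/13 0; 0 0 1]
T2·T1 = [5/13 -12/13 0; 19/26 11/13 0; 0 0 1]
T3·…·T1 = [97/130 -3/13 0; 23/65 16/13 0; 0 0 1]
T4·…·T1 = [-291/130 9/13 0; 69/130 24/13 0; 0 0 1]
det M = -9/2; M⁻¹ = [-16/39 2/13 0; 23/195 97/195 0; 0 0 1]
M⁻¹ · (-2511/260, 909/260)ᵀ = (9/2, 3/5)ᵀ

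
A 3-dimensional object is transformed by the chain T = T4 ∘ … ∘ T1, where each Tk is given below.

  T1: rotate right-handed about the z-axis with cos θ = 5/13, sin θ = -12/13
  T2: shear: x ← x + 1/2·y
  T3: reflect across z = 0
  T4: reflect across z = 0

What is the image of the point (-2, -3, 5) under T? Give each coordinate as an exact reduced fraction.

T1 rotate right-handed about the z-axis with cos θ = 5/13, sin θ = -12/13: (-2, -3, 5) → (-46/13, 9/13, 5)
T2 shear: x ← x + 1/2·y: (-46/13, 9/13, 5) → (-83/26, 9/13, 5)
T3 reflect across z = 0: (-83/26, 9/13, 5) → (-83/26, 9/13, -5)
T4 reflect across z = 0: (-83/26, 9/13, -5) → (-83/26, 9/13, 5)

T(p) = (-83/26, 9/13, 5)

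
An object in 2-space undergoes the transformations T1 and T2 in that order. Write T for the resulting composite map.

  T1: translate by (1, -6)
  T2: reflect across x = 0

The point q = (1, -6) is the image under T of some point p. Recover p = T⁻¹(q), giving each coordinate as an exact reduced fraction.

T1 = [1 0 1; 0 1 -6; 0 0 1]
T2·T1 = [-1 0 -1; 0 1 -6; 0 0 1]
det M = -1; M⁻¹ = [-1 0 -1; 0 1 6; 0 0 1]
M⁻¹ · (1, -6)ᵀ = (-2, 0)ᵀ

p = (-2, 0)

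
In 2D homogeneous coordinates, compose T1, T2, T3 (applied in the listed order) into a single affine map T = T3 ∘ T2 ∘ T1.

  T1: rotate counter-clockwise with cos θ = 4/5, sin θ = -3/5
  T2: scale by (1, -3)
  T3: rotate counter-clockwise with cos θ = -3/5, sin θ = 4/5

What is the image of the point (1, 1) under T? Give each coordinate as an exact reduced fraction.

T(p) = (-9/25, 37/25)

T1 rotate counter-clockwise with cos θ = 4/5, sin θ = -3/5: (1, 1) → (7/5, 1/5)
T2 scale by (1, -3): (7/5, 1/5) → (7/5, -3/5)
T3 rotate counter-clockwise with cos θ = -3/5, sin θ = 4/5: (7/5, -3/5) → (-9/25, 37/25)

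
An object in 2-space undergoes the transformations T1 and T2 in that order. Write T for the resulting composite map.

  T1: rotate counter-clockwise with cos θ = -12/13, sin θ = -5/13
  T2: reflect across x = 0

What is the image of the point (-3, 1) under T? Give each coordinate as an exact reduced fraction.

T(p) = (-41/13, 3/13)

T1 rotate counter-clockwise with cos θ = -12/13, sin θ = -5/13: (-3, 1) → (41/13, 3/13)
T2 reflect across x = 0: (41/13, 3/13) → (-41/13, 3/13)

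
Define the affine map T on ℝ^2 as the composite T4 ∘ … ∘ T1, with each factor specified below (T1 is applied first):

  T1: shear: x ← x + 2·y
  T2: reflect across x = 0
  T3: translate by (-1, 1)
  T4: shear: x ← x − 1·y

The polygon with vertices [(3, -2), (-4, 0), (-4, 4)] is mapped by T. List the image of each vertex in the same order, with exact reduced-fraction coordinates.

image vertices: (1, -1), (2, 1), (-10, 5)

T1 shear: x ← x + 2·y: (3, -2) → (-1, -2); (-4, 0) → (-4, 0); (-4, 4) → (4, 4)
T2 reflect across x = 0: (-1, -2) → (1, -2); (-4, 0) → (4, 0); (4, 4) → (-4, 4)
T3 translate by (-1, 1): (1, -2) → (0, -1); (4, 0) → (3, 1); (-4, 4) → (-5, 5)
T4 shear: x ← x − 1·y: (0, -1) → (1, -1); (3, 1) → (2, 1); (-5, 5) → (-10, 5)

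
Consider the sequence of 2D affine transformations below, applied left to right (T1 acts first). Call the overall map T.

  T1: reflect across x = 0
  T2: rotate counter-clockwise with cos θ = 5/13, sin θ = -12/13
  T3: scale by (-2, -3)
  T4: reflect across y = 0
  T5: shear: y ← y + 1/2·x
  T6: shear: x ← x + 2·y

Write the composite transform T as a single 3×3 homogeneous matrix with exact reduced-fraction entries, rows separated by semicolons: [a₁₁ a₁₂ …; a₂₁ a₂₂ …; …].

T = [92/13 -18/13 0; 41/13 3/13 0; 0 0 1]

T1 = [-1 0 0; 0 1 0; 0 0 1]
T2·T1 = [-5/13 12/13 0; 12/13 5/13 0; 0 0 1]
T3·…·T1 = [10/13 -24/13 0; -36/13 -15/13 0; 0 0 1]
T4·…·T1 = [10/13 -24/13 0; 36/13 15/13 0; 0 0 1]
T5·…·T1 = [10/13 -24/13 0; 41/13 3/13 0; 0 0 1]
T6·…·T1 = [92/13 -18/13 0; 41/13 3/13 0; 0 0 1]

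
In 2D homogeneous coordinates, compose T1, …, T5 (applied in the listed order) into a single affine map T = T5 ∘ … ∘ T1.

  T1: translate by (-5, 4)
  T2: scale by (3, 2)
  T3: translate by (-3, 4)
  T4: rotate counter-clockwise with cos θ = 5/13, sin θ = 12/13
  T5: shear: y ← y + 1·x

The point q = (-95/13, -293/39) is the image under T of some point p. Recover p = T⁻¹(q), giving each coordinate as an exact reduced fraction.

T1 = [1 0 -5; 0 1 4; 0 0 1]
T2·T1 = [3 0 -15; 0 2 8; 0 0 1]
T3·…·T1 = [3 0 -18; 0 2 12; 0 0 1]
T4·…·T1 = [15/13 -24/13 -18; 36/13 10/13 -12; 0 0 1]
T5·…·T1 = [15/13 -24/13 -18; 51/13 -14/13 -30; 0 0 1]
det M = 6; M⁻¹ = [-7/39 4/13 6; -17/26 5/26 -6; 0 0 1]
M⁻¹ · (-95/13, -293/39)ᵀ = (5, -8/3)ᵀ

p = (5, -8/3)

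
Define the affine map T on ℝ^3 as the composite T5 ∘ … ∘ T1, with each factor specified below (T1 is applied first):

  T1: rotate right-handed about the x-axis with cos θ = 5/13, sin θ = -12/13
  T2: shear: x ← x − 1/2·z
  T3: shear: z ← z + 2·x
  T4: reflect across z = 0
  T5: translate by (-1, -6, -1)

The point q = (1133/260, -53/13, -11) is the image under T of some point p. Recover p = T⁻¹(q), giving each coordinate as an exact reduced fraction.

p = (5, 7/5, 3/2)

T1 = [1 0 0 0; 0 5/13 12/13 0; 0 -12/13 5/13 0; 0 0 0 1]
T2·T1 = [1 6/13 -5/26 0; 0 5/13 12/13 0; 0 -12/13 5/13 0; 0 0 0 1]
T3·…·T1 = [1 6/13 -5/26 0; 0 5/13 12/13 0; 2 0 0 0; 0 0 0 1]
T4·…·T1 = [1 6/13 -5/26 0; 0 5/13 12/13 0; -2 0 0 0; 0 0 0 1]
T5·…·T1 = [1 6/13 -5/26 -1; 0 5/13 12/13 -6; -2 0 0 -1; 0 0 0 1]
det M = -1; M⁻¹ = [0 0 -1/2 -1/2; 24/13 5/13 12/13 66/13; -10/13 12/13 -5/13 57/13; 0 0 0 1]
M⁻¹ · (1133/260, -53/13, -11)ᵀ = (5, 7/5, 3/2)ᵀ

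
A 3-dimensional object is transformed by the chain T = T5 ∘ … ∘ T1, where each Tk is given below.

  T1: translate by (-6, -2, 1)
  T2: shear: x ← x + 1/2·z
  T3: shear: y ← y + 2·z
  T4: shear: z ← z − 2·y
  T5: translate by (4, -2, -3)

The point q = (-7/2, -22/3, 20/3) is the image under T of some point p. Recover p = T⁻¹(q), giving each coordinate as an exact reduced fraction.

T1 = [1 0 0 -6; 0 1 0 -2; 0 0 1 1; 0 0 0 1]
T2·T1 = [1 0 1/2 -11/2; 0 1 0 -2; 0 0 1 1; 0 0 0 1]
T3·…·T1 = [1 0 1/2 -11/2; 0 1 2 0; 0 0 1 1; 0 0 0 1]
T4·…·T1 = [1 0 1/2 -11/2; 0 1 2 0; 0 -2 -3 1; 0 0 0 1]
T5·…·T1 = [1 0 1/2 -3/2; 0 1 2 -2; 0 -2 -3 -2; 0 0 0 1]
det M = 1; M⁻¹ = [1 -1 -1/2 -3/2; 0 -3 -2 -10; 0 2 1 6; 0 0 0 1]
M⁻¹ · (-7/2, -22/3, 20/3)ᵀ = (-1, -4/3, -2)ᵀ

p = (-1, -4/3, -2)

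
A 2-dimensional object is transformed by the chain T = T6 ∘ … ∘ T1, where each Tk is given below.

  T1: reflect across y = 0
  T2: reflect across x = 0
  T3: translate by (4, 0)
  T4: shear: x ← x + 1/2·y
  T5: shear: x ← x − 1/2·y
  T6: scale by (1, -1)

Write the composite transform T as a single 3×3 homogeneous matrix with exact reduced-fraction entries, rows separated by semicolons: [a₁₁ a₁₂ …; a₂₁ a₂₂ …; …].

T1 = [1 0 0; 0 -1 0; 0 0 1]
T2·T1 = [-1 0 0; 0 -1 0; 0 0 1]
T3·…·T1 = [-1 0 4; 0 -1 0; 0 0 1]
T4·…·T1 = [-1 -1/2 4; 0 -1 0; 0 0 1]
T5·…·T1 = [-1 0 4; 0 -1 0; 0 0 1]
T6·…·T1 = [-1 0 4; 0 1 0; 0 0 1]

T = [-1 0 4; 0 1 0; 0 0 1]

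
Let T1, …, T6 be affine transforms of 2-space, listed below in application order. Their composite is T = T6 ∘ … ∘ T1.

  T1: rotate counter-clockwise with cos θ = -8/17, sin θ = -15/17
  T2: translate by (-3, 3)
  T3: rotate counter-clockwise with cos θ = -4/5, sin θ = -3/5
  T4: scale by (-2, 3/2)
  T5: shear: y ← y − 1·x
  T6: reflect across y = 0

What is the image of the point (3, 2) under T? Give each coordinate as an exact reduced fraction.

T1 rotate counter-clockwise with cos θ = -8/17, sin θ = -15/17: (3, 2) → (6/17, -61/17)
T2 translate by (-3, 3): (6/17, -61/17) → (-45/17, -10/17)
T3 rotate counter-clockwise with cos θ = -4/5, sin θ = -3/5: (-45/17, -10/17) → (30/17, 35/17)
T4 scale by (-2, 3/2): (30/17, 35/17) → (-60/17, 105/34)
T5 shear: y ← y − 1·x: (-60/17, 105/34) → (-60/17, 225/34)
T6 reflect across y = 0: (-60/17, 225/34) → (-60/17, -225/34)

T(p) = (-60/17, -225/34)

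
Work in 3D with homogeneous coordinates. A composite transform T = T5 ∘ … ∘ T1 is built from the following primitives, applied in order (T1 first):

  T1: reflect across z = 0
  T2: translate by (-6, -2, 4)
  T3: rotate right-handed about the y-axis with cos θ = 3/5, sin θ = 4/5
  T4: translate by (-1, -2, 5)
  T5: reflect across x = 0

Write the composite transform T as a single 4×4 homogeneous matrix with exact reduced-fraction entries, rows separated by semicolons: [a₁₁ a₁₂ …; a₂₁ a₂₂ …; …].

T = [-3/5 0 4/5 7/5; 0 1 0 -4; -4/5 0 -3/5 61/5; 0 0 0 1]

T1 = [1 0 0 0; 0 1 0 0; 0 0 -1 0; 0 0 0 1]
T2·T1 = [1 0 0 -6; 0 1 0 -2; 0 0 -1 4; 0 0 0 1]
T3·…·T1 = [3/5 0 -4/5 -2/5; 0 1 0 -2; -4/5 0 -3/5 36/5; 0 0 0 1]
T4·…·T1 = [3/5 0 -4/5 -7/5; 0 1 0 -4; -4/5 0 -3/5 61/5; 0 0 0 1]
T5·…·T1 = [-3/5 0 4/5 7/5; 0 1 0 -4; -4/5 0 -3/5 61/5; 0 0 0 1]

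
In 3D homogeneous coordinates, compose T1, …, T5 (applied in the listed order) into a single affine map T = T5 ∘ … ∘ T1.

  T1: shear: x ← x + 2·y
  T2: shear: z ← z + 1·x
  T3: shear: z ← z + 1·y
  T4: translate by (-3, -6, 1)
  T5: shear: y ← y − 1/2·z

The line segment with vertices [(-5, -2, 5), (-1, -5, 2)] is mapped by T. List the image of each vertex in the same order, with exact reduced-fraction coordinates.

image vertices: (-12, -11/2, -5), (-14, -9/2, -13)

T1 shear: x ← x + 2·y: (-5, -2, 5) → (-9, -2, 5); (-1, -5, 2) → (-11, -5, 2)
T2 shear: z ← z + 1·x: (-9, -2, 5) → (-9, -2, -4); (-11, -5, 2) → (-11, -5, -9)
T3 shear: z ← z + 1·y: (-9, -2, -4) → (-9, -2, -6); (-11, -5, -9) → (-11, -5, -14)
T4 translate by (-3, -6, 1): (-9, -2, -6) → (-12, -8, -5); (-11, -5, -14) → (-14, -11, -13)
T5 shear: y ← y − 1/2·z: (-12, -8, -5) → (-12, -11/2, -5); (-14, -11, -13) → (-14, -9/2, -13)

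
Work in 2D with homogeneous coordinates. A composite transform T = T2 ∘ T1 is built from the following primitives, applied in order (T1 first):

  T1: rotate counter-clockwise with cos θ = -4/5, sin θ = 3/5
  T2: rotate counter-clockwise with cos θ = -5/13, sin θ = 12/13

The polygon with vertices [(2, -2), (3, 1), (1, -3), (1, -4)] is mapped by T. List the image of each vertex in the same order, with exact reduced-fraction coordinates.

T1 rotate counter-clockwise with cos θ = -4/5, sin θ = 3/5: (2, -2) → (-2/5, 14/5); (3, 1) → (-3, 1); (1, -3) → (1, 3); (1, -4) → (8/5, 19/5)
T2 rotate counter-clockwise with cos θ = -5/13, sin θ = 12/13: (-2/5, 14/5) → (-158/65, -94/65); (-3, 1) → (3/13, -41/13); (1, 3) → (-41/13, -3/13); (8/5, 19/5) → (-268/65, 1/65)

image vertices: (-158/65, -94/65), (3/13, -41/13), (-41/13, -3/13), (-268/65, 1/65)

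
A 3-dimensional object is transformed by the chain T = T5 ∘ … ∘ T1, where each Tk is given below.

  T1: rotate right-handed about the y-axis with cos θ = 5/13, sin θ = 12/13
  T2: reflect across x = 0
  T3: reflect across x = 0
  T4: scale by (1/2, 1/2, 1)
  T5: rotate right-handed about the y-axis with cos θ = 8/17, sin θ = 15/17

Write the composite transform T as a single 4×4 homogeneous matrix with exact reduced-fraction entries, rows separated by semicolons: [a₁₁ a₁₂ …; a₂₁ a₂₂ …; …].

T1 = [5/13 0 12/13 0; 0 1 0 0; -12/13 0 5/13 0; 0 0 0 1]
T2·T1 = [-5/13 0 -12/13 0; 0 1 0 0; -12/13 0 5/13 0; 0 0 0 1]
T3·…·T1 = [5/13 0 12/13 0; 0 1 0 0; -12/13 0 5/13 0; 0 0 0 1]
T4·…·T1 = [5/26 0 6/13 0; 0 1/2 0 0; -12/13 0 5/13 0; 0 0 0 1]
T5·…·T1 = [-160/221 0 123/221 0; 0 1/2 0 0; -267/442 0 -50/221 0; 0 0 0 1]

T = [-160/221 0 123/221 0; 0 1/2 0 0; -267/442 0 -50/221 0; 0 0 0 1]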